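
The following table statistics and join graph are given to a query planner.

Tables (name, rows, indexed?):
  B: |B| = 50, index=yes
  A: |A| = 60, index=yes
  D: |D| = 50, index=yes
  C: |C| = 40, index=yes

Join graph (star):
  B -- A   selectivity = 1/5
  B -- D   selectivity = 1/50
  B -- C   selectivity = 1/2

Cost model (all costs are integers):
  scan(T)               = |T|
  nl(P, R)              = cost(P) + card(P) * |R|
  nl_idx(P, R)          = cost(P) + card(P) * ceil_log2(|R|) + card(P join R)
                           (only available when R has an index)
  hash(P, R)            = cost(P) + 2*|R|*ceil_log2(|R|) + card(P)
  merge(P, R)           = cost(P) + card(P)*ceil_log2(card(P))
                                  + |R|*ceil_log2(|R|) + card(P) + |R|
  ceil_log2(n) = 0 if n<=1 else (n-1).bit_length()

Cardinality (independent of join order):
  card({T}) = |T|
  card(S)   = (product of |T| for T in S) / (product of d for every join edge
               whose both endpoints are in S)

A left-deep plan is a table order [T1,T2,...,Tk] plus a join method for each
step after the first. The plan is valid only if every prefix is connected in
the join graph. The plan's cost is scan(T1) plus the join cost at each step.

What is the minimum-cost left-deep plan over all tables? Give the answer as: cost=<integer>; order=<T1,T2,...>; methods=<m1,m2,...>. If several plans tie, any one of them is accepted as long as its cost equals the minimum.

cost=2250; order=B,D,A,C; methods=nl_idx,hash,hash

Selinger DP (subsets sized 1..n):
  {B}: scan cost=50, card=50
  {A}: scan cost=60, card=60
  {D}: scan cost=50, card=50
  {C}: scan cost=40, card=40
  {AB}: card=600; try (B,hash)→720, (A,hash)→820, (A,merge)→820, (B,merge)→830, (A,nl_idx)→950, (B,nl_idx)→1020 …(+2); best=720 via (B,hash)
  {BD}: card=50; try (D,nl_idx)→400, (B,nl_idx)→400, (D,hash)→700, (B,hash)→700, (D,merge)→750, (B,merge)→750 …(+2); best=400 via (D,nl_idx)
  {BC}: card=1000; try (C,hash)→580, (B,merge)→670, (C,merge)→680, (B,hash)→680, (B,nl_idx)→1280, (C,nl_idx)→1350 …(+2); best=580 via (C,hash)
  {ABD}: card=600; try (A,hash)→1170, (A,merge)→1170, (A,nl_idx)→1300, (D,hash)→1920, (A,nl)→3400, (D,nl_idx)→4920 …(+2); best=1170 via (A,hash)
  {ABC}: card=12000; try (C,hash)→1800, (A,hash)→2300, (C,merge)→7600, (A,merge)→12000, (C,nl_idx)→16320, (A,nl_idx)→18580 …(+2); best=1800 via (C,hash)
  {BCD}: card=1000; try (C,hash)→930, (C,merge)→1030, (C,nl_idx)→1700, (D,hash)→2180, (C,nl)→2400, (D,nl_idx)→7580 …(+2); best=930 via (C,hash)
  {ABCD}: card=12000; try (C,hash)→2250, (A,hash)→2650, (C,merge)→8050, (A,merge)→12350, (D,hash)→14400, (C,nl_idx)→16770 …(+6); best=2250 via (C,hash)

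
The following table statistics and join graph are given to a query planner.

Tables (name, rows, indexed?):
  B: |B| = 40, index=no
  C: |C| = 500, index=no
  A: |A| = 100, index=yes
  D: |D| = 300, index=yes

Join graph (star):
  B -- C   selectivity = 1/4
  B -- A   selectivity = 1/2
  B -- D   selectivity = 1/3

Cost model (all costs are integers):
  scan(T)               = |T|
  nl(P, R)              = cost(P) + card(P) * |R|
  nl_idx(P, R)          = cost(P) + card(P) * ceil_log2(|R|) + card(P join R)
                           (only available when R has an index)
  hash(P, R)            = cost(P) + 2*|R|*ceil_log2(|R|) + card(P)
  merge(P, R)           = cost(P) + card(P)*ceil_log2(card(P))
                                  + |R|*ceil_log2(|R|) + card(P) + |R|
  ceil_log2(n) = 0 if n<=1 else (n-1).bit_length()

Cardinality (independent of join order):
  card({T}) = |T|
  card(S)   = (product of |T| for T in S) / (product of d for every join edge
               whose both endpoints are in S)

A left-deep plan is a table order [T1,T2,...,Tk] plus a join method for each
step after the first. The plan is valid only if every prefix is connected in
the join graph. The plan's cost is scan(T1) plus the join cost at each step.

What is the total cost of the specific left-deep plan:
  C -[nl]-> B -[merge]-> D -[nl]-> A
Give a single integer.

step 1: scan C: cost=500, card=500
step 2: join B via nl
    card(P join B) = 500*40/(4) = 5000
    cost = 500 + 500*40 = 20500
step 3: join D via merge
    card(P join D) = 5000*300/(3) = 500000
    cost = 20500 + 5000*13 + 300*9 + 5000 + 300 = 93500
step 4: join A via nl
    card(P join A) = 500000*100/(2) = 25000000
    cost = 93500 + 500000*100 = 50093500

50093500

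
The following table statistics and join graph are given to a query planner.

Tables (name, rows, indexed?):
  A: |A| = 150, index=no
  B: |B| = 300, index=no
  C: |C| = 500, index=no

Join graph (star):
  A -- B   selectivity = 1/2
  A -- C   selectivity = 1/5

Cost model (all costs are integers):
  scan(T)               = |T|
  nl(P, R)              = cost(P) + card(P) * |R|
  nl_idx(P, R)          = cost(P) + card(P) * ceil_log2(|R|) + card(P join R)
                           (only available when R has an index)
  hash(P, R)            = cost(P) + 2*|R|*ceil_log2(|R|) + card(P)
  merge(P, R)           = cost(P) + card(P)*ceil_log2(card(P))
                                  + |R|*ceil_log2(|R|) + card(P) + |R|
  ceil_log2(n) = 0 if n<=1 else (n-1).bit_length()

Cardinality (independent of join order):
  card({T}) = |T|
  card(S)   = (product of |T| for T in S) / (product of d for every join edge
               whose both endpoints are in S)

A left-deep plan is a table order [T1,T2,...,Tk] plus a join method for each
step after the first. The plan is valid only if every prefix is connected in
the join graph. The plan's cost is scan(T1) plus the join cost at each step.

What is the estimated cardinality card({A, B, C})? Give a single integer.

Tables in S: A(150), B(300), C(500)
Edges inside S: A-B(d=2), A-C(d=5)
numerator = 150 * 300 * 500 = 22500000
denominator = 2 * 5 = 10
card(S) = 22500000 / 10 = 2250000

2250000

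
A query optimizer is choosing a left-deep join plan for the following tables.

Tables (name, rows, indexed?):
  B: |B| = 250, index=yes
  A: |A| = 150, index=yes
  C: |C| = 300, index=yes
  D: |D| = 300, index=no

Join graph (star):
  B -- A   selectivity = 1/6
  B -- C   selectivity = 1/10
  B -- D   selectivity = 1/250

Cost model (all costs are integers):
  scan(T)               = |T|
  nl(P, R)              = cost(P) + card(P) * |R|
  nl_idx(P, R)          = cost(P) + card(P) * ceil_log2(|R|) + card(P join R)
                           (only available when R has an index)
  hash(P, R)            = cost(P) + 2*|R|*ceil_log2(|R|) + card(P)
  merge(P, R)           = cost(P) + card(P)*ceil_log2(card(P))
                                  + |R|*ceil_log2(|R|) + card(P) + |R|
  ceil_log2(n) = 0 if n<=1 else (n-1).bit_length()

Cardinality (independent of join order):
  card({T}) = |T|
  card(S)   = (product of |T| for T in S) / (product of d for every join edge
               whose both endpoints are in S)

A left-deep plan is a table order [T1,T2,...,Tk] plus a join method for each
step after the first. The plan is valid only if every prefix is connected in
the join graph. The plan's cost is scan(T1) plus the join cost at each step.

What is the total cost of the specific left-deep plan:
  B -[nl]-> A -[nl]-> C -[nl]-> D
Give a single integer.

58162750

step 1: scan B: cost=250, card=250
step 2: join A via nl
    card(P join A) = 250*150/(6) = 6250
    cost = 250 + 250*150 = 37750
step 3: join C via nl
    card(P join C) = 6250*300/(10) = 187500
    cost = 37750 + 6250*300 = 1912750
step 4: join D via nl
    card(P join D) = 187500*300/(250) = 225000
    cost = 1912750 + 187500*300 = 58162750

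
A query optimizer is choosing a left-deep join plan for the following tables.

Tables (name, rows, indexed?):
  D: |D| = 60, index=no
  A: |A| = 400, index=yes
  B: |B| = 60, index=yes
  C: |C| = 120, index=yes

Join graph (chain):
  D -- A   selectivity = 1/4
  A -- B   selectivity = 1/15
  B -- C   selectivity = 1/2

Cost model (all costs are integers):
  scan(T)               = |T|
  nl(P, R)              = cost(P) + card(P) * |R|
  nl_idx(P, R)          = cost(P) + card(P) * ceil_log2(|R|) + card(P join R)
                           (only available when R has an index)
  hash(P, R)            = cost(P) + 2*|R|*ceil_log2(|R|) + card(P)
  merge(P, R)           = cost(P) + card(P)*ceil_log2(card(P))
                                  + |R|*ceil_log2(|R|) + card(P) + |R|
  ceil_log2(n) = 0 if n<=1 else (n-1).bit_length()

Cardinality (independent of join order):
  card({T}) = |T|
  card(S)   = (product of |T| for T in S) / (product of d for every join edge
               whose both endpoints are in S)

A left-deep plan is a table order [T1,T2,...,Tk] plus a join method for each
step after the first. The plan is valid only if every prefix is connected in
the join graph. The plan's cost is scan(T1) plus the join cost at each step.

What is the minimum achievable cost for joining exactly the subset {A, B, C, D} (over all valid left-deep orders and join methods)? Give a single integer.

29520

Selinger DP over subsets of {A,B,C,D}:
  {D}: scan cost=60, card=60
  {A}: scan cost=400, card=400
  {B}: scan cost=60, card=60
  {C}: scan cost=120, card=120
  {AD}: card=6000; try (D,hash)→1520, (A,merge)→4480, (D,merge)→4820, (A,nl_idx)→6600, (A,hash)→7320, (A,nl)→24060 …(+1); best=1520 via (D,hash)
  {AB}: card=1600; try (B,hash)→1520, (A,nl_idx)→2200, (B,nl_idx)→4400, (A,merge)→4480, (B,merge)→4820, (A,hash)→7320 …(+2); best=1520 via (B,hash)
  {BC}: card=3600; try (B,hash)→960, (C,merge)→1440, (B,merge)→1500, (C,hash)→1800, (C,nl_idx)→4080, (B,nl_idx)→4440 …(+2); best=960 via (B,hash)
  {ABD}: card=24000; try (D,hash)→3840, (B,hash)→8240, (D,merge)→21140, (B,nl_idx)→61520, (B,merge)→85940, (D,nl)→97520 …(+1); best=3840 via (D,hash)
  {ABC}: card=96000; try (C,hash)→4800, (A,hash)→11760, (C,merge)→21680, (A,merge)→51760, (C,nl_idx)→108720, (A,nl_idx)→129360 …(+2); best=4800 via (C,hash)
  {ABCD}: card=1440000; try (C,hash)→29520, (D,hash)→101520, (C,merge)→388800, (C,nl_idx)→1611840, (D,merge)→1733220, (C,nl)→2883840 …(+1); best=29520 via (C,hash)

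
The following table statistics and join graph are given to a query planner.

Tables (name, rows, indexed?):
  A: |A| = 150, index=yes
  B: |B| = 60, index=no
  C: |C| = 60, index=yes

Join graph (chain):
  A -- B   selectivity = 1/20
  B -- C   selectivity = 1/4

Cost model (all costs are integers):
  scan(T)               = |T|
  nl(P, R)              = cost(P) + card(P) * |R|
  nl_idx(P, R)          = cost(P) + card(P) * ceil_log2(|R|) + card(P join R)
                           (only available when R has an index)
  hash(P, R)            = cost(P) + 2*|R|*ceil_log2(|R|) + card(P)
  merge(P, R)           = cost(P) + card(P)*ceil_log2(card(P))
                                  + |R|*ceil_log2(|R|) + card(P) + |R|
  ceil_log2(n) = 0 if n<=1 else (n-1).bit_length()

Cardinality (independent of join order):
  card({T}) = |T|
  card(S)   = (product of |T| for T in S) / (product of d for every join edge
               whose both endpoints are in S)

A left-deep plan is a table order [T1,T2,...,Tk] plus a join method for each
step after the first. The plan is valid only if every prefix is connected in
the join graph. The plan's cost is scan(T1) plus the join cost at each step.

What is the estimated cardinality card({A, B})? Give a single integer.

450

Tables in S: A(150), B(60)
Edges inside S: A-B(d=20)
numerator = 150 * 60 = 9000
denominator = 20 = 20
card(S) = 9000 / 20 = 450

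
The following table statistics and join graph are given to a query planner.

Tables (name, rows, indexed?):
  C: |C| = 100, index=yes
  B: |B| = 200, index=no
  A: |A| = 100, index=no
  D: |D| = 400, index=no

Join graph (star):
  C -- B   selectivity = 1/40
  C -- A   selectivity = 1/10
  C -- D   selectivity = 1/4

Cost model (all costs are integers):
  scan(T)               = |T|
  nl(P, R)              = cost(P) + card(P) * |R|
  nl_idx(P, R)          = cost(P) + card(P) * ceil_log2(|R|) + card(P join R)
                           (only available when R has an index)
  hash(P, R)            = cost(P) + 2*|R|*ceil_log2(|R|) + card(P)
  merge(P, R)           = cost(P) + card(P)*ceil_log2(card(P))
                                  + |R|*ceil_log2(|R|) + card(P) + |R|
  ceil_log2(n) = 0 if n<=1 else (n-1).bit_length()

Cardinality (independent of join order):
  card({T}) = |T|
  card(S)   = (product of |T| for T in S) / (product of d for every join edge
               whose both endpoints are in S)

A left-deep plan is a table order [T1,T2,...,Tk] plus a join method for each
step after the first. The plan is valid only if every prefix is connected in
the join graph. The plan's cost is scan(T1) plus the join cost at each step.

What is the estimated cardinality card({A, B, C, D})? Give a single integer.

500000

Tables in S: A(100), B(200), C(100), D(400)
Edges inside S: C-B(d=40), C-A(d=10), C-D(d=4)
numerator = 100 * 200 * 100 * 400 = 800000000
denominator = 40 * 10 * 4 = 1600
card(S) = 800000000 / 1600 = 500000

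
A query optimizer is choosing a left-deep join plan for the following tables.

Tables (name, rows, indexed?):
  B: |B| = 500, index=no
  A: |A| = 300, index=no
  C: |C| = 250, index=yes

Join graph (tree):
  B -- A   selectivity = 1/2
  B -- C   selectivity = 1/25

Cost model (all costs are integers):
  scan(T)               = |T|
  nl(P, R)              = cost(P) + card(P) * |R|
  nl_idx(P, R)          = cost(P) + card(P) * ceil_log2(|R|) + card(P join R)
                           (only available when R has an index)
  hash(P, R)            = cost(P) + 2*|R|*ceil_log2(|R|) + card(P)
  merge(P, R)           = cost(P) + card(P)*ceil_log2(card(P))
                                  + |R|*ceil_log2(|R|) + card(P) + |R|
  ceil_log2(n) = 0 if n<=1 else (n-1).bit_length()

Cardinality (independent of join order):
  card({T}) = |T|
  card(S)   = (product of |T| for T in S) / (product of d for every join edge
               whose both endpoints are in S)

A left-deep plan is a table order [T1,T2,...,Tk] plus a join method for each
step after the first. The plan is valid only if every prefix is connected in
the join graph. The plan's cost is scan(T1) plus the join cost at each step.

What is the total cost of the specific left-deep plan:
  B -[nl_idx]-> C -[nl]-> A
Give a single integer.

step 1: scan B: cost=500, card=500
step 2: join C via nl_idx
    card(P join C) = 500*250/(25) = 5000
    cost = 500 + 500*8 + 5000 = 9500
step 3: join A via nl
    card(P join A) = 5000*300/(2) = 750000
    cost = 9500 + 5000*300 = 1509500

1509500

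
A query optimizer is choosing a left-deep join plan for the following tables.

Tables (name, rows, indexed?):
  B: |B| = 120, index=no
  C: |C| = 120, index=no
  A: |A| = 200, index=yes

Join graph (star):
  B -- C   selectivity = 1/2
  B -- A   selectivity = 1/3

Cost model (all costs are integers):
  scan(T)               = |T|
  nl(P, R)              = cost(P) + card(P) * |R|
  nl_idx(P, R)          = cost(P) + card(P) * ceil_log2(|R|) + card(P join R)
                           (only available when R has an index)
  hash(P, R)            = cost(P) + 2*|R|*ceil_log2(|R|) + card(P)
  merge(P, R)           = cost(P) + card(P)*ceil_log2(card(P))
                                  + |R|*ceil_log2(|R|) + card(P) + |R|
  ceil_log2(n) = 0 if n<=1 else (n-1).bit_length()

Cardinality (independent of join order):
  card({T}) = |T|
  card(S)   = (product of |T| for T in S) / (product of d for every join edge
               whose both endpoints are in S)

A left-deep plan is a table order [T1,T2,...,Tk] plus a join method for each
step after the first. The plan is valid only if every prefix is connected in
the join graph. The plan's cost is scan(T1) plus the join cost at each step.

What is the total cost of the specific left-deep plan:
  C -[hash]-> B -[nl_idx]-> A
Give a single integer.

539520

step 1: scan C: cost=120, card=120
step 2: join B via hash
    card(P join B) = 120*120/(2) = 7200
    cost = 120 + 2*120*7 + 120 = 1920
step 3: join A via nl_idx
    card(P join A) = 7200*200/(3) = 480000
    cost = 1920 + 7200*8 + 480000 = 539520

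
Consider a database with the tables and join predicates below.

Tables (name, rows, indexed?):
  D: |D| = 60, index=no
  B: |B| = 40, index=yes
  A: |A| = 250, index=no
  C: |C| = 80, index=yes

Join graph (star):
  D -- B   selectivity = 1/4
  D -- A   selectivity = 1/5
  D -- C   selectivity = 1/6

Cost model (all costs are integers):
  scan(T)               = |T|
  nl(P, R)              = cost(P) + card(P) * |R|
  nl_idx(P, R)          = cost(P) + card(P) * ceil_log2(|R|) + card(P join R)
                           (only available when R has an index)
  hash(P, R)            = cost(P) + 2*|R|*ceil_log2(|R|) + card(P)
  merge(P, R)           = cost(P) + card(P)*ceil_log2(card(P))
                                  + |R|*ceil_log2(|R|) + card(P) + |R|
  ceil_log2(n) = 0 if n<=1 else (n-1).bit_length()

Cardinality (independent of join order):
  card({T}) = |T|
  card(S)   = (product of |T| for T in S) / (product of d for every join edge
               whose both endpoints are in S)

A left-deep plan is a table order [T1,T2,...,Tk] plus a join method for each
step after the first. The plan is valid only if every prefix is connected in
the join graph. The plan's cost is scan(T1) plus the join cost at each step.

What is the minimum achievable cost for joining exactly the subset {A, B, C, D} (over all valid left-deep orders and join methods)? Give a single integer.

Selinger DP over subsets of {A,B,C,D}:
  {D}: scan cost=60, card=60
  {B}: scan cost=40, card=40
  {A}: scan cost=250, card=250
  {C}: scan cost=80, card=80
  {BD}: card=600; try (B,hash)→600, (D,merge)→740, (B,merge)→760, (D,hash)→800, (B,nl_idx)→1020, (D,nl)→2440 …(+1); best=600 via (B,hash)
  {AD}: card=3000; try (D,hash)→1220, (A,merge)→2730, (D,merge)→2920, (A,hash)→4120, (A,nl)→15060, (D,nl)→15250; best=1220 via (D,hash)
  {CD}: card=800; try (D,hash)→880, (C,merge)→1120, (D,merge)→1140, (C,hash)→1240, (C,nl_idx)→1280, (C,nl)→4860 …(+1); best=880 via (D,hash)
  {ABD}: card=30000; try (B,hash)→4700, (A,hash)→5200, (A,merge)→9450, (B,merge)→40500, (B,nl_idx)→49220, (B,nl)→121220 …(+1); best=4700 via (B,hash)
  {BCD}: card=8000; try (B,hash)→2160, (C,hash)→2320, (C,merge)→7840, (B,merge)→9960, (C,nl_idx)→12800, (B,nl_idx)→13680 …(+2); best=2160 via (B,hash)
  {ACD}: card=40000; try (C,hash)→5340, (A,hash)→5680, (A,merge)→11930, (C,merge)→40860, (C,nl_idx)→62220, (A,nl)→200880 …(+1); best=5340 via (C,hash)
  {ABCD}: card=400000; try (A,hash)→14160, (C,hash)→35820, (B,hash)→45820, (A,merge)→116410, (C,merge)→485340, (C,nl_idx)→614700 …(+5); best=14160 via (A,hash)

14160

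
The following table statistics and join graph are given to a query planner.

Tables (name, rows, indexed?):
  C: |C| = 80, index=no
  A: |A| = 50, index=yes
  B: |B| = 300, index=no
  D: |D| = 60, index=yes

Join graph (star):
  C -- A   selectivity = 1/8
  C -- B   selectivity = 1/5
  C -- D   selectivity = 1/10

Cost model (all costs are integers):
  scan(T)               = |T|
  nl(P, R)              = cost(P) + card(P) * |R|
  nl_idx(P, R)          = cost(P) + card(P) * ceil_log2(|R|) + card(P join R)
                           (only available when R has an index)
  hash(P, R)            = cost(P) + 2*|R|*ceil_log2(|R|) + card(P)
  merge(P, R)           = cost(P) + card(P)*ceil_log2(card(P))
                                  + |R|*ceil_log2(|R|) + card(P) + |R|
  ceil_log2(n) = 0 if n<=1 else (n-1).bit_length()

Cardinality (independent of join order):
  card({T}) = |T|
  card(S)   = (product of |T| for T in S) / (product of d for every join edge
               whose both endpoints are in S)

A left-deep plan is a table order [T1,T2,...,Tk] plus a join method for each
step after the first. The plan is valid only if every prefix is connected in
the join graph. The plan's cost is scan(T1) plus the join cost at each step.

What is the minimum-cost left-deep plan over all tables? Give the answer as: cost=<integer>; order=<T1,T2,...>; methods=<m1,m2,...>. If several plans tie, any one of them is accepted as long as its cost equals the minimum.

cost=10360; order=C,D,A,B; methods=hash,hash,hash

Selinger DP (subsets sized 1..n):
  {C}: scan cost=80, card=80
  {A}: scan cost=50, card=50
  {B}: scan cost=300, card=300
  {D}: scan cost=60, card=60
  {AC}: card=500; try (A,hash)→760, (C,merge)→1040, (A,nl_idx)→1060, (A,merge)→1070, (C,hash)→1220, (C,nl)→4050 …(+1); best=760 via (A,hash)
  {BC}: card=4800; try (C,hash)→1720, (B,merge)→3720, (C,merge)→3940, (B,hash)→5560, (B,nl)→24080, (C,nl)→24300; best=1720 via (C,hash)
  {CD}: card=480; try (D,hash)→880, (D,nl_idx)→1040, (C,merge)→1120, (D,merge)→1140, (C,hash)→1240, (C,nl)→4860 …(+1); best=880 via (D,hash)
  {ABC}: card=30000; try (B,hash)→6660, (A,hash)→7120, (B,merge)→8760, (A,nl_idx)→60520, (A,merge)→69270, (B,nl)→150760 …(+1); best=6660 via (B,hash)
  {ACD}: card=3000; try (A,hash)→1960, (D,hash)→1980, (A,merge)→6030, (D,merge)→6180, (D,nl_idx)→6760, (A,nl_idx)→6760 …(+2); best=1960 via (A,hash)
  {BCD}: card=28800; try (B,hash)→6760, (D,hash)→7240, (B,merge)→8680, (D,nl_idx)→59320, (D,merge)→69340, (B,nl)→144880 …(+1); best=6760 via (B,hash)
  {ABCD}: card=180000; try (B,hash)→10360, (A,hash)→36160, (D,hash)→37380, (B,merge)→43960, (A,nl_idx)→359560, (D,nl_idx)→366660 …(+5); best=10360 via (B,hash)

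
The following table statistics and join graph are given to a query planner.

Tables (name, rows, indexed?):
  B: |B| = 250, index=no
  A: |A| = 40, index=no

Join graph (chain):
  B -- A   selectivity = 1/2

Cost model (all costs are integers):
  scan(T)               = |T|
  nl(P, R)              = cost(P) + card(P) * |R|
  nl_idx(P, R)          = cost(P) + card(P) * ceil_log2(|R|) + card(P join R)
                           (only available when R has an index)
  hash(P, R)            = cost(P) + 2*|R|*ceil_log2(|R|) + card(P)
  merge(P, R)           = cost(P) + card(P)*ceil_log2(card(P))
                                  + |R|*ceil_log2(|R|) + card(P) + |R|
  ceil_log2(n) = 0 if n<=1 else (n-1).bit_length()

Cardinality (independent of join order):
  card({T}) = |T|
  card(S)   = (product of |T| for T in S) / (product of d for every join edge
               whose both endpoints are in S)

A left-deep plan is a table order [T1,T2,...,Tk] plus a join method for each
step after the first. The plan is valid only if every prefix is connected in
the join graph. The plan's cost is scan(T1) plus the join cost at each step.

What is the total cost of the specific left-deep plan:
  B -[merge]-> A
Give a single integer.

step 1: scan B: cost=250, card=250
step 2: join A via merge
    card(P join A) = 250*40/(2) = 5000
    cost = 250 + 250*8 + 40*6 + 250 + 40 = 2780

2780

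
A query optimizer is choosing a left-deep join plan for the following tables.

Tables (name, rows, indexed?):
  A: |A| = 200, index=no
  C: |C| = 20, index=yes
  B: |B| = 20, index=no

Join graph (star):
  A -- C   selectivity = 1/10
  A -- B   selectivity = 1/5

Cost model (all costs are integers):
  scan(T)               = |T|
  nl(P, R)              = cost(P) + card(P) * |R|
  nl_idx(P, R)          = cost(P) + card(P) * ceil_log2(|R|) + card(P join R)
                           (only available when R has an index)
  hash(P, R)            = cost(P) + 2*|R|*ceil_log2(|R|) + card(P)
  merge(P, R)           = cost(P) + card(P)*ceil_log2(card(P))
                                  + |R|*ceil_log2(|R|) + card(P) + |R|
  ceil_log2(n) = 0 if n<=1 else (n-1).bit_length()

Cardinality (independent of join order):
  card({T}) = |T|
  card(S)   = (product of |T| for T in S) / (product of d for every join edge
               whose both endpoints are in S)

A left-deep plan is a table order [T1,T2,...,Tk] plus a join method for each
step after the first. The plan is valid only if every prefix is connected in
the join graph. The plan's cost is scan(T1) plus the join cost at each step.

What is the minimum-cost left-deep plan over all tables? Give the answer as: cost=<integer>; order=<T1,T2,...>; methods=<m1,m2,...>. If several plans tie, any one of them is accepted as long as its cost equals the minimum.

cost=1200; order=A,C,B; methods=hash,hash

Selinger DP (subsets sized 1..n):
  {A}: scan cost=200, card=200
  {C}: scan cost=20, card=20
  {B}: scan cost=20, card=20
  {AC}: card=400; try (C,hash)→600, (C,nl_idx)→1600, (A,merge)→1940, (C,merge)→2120, (A,hash)→3240, (A,nl)→4020 …(+1); best=600 via (C,hash)
  {AB}: card=800; try (B,hash)→600, (A,merge)→1940, (B,merge)→2120, (A,hash)→3240, (A,nl)→4020, (B,nl)→4200; best=600 via (B,hash)
  {ABC}: card=1600; try (B,hash)→1200, (C,hash)→1600, (B,merge)→4720, (C,nl_idx)→6200, (B,nl)→8600, (C,merge)→9520 …(+1); best=1200 via (B,hash)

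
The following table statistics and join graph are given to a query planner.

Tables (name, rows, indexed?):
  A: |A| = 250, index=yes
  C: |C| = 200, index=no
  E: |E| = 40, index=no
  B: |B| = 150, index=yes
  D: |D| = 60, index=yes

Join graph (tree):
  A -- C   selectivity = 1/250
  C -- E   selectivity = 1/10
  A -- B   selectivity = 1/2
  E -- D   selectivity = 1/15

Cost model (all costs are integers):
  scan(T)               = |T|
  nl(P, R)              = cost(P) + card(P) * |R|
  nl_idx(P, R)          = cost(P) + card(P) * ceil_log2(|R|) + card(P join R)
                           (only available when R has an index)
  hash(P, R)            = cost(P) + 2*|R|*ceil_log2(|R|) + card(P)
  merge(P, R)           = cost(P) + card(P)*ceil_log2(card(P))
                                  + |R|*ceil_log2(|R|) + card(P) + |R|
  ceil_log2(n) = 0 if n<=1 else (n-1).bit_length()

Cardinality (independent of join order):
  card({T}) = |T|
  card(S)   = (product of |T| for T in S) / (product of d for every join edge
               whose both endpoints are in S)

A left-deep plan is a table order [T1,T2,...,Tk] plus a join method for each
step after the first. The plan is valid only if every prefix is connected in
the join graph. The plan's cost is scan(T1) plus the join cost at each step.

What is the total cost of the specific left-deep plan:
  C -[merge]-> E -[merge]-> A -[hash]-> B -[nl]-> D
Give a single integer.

3616530

step 1: scan C: cost=200, card=200
step 2: join E via merge
    card(P join E) = 200*40/(10) = 800
    cost = 200 + 200*8 + 40*6 + 200 + 40 = 2280
step 3: join A via merge
    card(P join A) = 800*250/(250) = 800
    cost = 2280 + 800*10 + 250*8 + 800 + 250 = 13330
step 4: join B via hash
    card(P join B) = 800*150/(2) = 60000
    cost = 13330 + 2*150*8 + 800 = 16530
step 5: join D via nl
    card(P join D) = 60000*60/(15) = 240000
    cost = 16530 + 60000*60 = 3616530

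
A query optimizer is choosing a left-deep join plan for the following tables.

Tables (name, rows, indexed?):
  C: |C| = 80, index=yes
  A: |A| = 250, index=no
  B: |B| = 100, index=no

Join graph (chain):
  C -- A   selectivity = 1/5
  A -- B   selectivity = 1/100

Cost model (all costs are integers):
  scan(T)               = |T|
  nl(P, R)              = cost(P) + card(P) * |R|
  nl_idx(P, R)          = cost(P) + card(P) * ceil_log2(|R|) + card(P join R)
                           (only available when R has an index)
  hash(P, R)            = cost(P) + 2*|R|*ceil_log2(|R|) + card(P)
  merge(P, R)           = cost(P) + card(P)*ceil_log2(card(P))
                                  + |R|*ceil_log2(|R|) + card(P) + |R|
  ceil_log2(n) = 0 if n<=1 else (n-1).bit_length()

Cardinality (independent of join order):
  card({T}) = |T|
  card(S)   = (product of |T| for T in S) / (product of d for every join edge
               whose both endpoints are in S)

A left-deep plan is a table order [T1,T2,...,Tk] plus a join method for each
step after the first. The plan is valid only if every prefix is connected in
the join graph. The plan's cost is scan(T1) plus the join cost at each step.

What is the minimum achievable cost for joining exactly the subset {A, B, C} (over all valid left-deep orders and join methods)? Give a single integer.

Selinger DP over subsets of {A,B,C}:
  {C}: scan cost=80, card=80
  {A}: scan cost=250, card=250
  {B}: scan cost=100, card=100
  {AC}: card=4000; try (C,hash)→1620, (A,merge)→2970, (C,merge)→3140, (A,hash)→4160, (C,nl_idx)→6000, (A,nl)→20080 …(+1); best=1620 via (C,hash)
  {AB}: card=250; try (B,hash)→1900, (A,merge)→3150, (B,merge)→3300, (A,hash)→4200, (A,nl)→25100, (B,nl)→25250; best=1900 via (B,hash)
  {ABC}: card=4000; try (C,hash)→3270, (C,merge)→4790, (B,hash)→7020, (C,nl_idx)→7650, (C,nl)→21900, (B,merge)→54420 …(+1); best=3270 via (C,hash)

3270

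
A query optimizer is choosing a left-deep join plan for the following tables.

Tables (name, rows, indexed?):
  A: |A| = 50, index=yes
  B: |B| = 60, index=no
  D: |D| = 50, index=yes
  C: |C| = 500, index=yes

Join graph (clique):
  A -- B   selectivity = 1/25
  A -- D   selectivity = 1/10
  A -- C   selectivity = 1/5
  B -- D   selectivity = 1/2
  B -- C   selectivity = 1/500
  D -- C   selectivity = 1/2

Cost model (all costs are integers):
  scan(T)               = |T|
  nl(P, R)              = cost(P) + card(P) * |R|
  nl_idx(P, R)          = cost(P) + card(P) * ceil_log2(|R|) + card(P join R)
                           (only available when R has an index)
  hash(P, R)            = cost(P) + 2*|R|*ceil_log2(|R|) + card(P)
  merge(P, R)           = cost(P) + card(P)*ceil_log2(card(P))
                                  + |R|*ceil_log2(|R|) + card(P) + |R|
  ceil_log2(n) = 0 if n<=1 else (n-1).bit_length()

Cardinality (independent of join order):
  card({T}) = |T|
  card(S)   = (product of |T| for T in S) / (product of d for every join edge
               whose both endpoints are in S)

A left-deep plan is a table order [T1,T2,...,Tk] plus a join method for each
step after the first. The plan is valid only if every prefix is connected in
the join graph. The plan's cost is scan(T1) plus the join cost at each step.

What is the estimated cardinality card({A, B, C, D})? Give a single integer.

30

Tables in S: A(50), B(60), C(500), D(50)
Edges inside S: A-B(d=25), A-D(d=10), A-C(d=5), B-D(d=2), B-C(d=500), D-C(d=2)
numerator = 50 * 60 * 500 * 50 = 75000000
denominator = 25 * 10 * 5 * 2 * 500 * 2 = 2500000
card(S) = 75000000 / 2500000 = 30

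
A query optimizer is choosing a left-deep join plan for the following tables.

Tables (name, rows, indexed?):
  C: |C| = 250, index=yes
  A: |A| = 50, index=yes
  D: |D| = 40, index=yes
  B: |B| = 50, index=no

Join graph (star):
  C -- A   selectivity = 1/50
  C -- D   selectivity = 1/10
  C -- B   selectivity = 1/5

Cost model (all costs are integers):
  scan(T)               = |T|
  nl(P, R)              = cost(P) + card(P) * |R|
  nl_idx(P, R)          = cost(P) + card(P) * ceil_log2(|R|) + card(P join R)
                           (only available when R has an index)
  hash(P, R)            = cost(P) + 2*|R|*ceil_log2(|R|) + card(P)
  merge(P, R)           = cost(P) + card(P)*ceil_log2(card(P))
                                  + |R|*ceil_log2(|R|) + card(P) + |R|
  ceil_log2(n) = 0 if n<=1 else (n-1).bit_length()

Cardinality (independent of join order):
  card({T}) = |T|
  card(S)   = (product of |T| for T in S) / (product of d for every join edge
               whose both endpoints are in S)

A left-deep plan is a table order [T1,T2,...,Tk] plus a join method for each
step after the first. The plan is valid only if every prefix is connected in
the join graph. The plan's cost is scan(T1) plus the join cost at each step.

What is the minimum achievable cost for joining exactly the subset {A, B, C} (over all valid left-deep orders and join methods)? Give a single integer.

1550

Selinger DP over subsets of {A,B,C}:
  {C}: scan cost=250, card=250
  {A}: scan cost=50, card=50
  {B}: scan cost=50, card=50
  {AC}: card=250; try (C,nl_idx)→700, (A,hash)→1100, (A,nl_idx)→2000, (C,merge)→2650, (A,merge)→2850, (C,hash)→4100 …(+2); best=700 via (C,nl_idx)
  {BC}: card=2500; try (B,hash)→1100, (C,merge)→2650, (B,merge)→2850, (C,nl_idx)→2950, (C,hash)→4100, (C,nl)→12550 …(+1); best=1100 via (B,hash)
  {ABC}: card=2500; try (B,hash)→1550, (B,merge)→3300, (A,hash)→4200, (B,nl)→13200, (A,nl_idx)→18600, (A,merge)→33950 …(+1); best=1550 via (B,hash)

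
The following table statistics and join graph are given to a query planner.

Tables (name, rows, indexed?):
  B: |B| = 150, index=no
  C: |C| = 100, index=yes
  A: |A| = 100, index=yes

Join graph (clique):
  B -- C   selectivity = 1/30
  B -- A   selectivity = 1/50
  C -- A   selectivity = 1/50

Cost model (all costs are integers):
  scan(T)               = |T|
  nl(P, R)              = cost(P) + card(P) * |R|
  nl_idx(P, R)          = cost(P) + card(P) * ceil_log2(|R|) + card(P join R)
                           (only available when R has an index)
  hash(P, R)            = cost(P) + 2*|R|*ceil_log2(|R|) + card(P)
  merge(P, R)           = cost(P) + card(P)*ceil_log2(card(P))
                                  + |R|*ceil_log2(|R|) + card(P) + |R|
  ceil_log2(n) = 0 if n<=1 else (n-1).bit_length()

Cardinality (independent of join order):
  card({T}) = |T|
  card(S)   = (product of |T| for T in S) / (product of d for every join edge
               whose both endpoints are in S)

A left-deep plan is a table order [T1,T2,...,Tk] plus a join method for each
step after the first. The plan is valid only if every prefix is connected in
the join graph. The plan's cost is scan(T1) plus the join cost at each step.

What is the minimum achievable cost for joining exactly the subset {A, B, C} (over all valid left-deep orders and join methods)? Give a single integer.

3200

Selinger DP over subsets of {A,B,C}:
  {B}: scan cost=150, card=150
  {C}: scan cost=100, card=100
  {A}: scan cost=100, card=100
  {BC}: card=500; try (C,hash)→1700, (C,nl_idx)→1700, (B,merge)→2250, (C,merge)→2300, (B,hash)→2600, (B,nl)→15100 …(+1); best=1700 via (C,hash)
  {AB}: card=300; try (A,nl_idx)→1500, (A,hash)→1700, (B,merge)→2250, (A,merge)→2300, (B,hash)→2600, (B,nl)→15100 …(+1); best=1500 via (A,nl_idx)
  {AC}: card=200; try (C,nl_idx)→1000, (A,nl_idx)→1000, (C,hash)→1600, (A,hash)→1600, (C,merge)→1700, (A,merge)→1700 …(+2); best=1000 via (C,nl_idx)
  {ABC}: card=20; try (C,hash)→3200, (B,hash)→3600, (A,hash)→3600, (C,nl_idx)→3620, (B,merge)→4150, (A,nl_idx)→5220 …(+5); best=3200 via (C,hash)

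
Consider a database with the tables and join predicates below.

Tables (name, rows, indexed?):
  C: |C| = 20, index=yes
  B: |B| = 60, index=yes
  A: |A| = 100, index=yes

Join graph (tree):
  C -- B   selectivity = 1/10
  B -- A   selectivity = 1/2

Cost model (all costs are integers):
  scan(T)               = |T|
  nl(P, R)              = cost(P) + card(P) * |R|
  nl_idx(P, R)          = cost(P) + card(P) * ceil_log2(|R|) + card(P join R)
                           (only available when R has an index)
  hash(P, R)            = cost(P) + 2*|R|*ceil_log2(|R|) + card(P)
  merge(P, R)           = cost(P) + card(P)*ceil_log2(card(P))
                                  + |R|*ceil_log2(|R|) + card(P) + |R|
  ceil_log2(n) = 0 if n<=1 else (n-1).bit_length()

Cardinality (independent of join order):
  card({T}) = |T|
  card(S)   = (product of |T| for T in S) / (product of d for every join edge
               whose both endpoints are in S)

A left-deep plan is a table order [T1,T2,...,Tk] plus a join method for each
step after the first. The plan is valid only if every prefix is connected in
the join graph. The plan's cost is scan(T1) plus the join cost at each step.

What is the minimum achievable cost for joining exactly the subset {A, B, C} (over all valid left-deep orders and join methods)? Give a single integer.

Selinger DP over subsets of {A,B,C}:
  {C}: scan cost=20, card=20
  {B}: scan cost=60, card=60
  {A}: scan cost=100, card=100
  {BC}: card=120; try (B,nl_idx)→260, (C,hash)→320, (C,nl_idx)→480, (B,merge)→560, (C,merge)→600, (B,hash)→760 …(+2); best=260 via (B,nl_idx)
  {AB}: card=3000; try (B,hash)→920, (A,merge)→1280, (B,merge)→1320, (A,hash)→1520, (A,nl_idx)→3480, (B,nl_idx)→3700 …(+2); best=920 via (B,hash)
  {ABC}: card=6000; try (A,hash)→1780, (A,merge)→2020, (C,hash)→4120, (A,nl_idx)→7100, (A,nl)→12260, (C,nl_idx)→21920 …(+2); best=1780 via (A,hash)

1780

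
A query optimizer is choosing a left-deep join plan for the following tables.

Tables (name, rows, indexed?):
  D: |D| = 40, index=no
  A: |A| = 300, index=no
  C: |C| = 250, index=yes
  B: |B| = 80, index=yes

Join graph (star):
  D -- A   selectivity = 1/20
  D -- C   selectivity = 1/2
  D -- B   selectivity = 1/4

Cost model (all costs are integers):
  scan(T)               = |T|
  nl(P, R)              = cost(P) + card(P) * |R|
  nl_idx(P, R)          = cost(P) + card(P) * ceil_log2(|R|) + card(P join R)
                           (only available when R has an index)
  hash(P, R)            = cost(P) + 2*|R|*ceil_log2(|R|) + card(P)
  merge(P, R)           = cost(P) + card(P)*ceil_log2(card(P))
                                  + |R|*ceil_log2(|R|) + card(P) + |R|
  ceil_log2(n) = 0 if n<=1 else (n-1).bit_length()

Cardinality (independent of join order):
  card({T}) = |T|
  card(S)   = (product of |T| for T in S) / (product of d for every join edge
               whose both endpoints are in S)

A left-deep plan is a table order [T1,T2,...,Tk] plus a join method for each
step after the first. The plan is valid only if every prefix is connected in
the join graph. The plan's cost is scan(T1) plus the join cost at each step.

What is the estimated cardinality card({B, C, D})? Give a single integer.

100000

Tables in S: B(80), C(250), D(40)
Edges inside S: D-C(d=2), D-B(d=4)
numerator = 80 * 250 * 40 = 800000
denominator = 2 * 4 = 8
card(S) = 800000 / 8 = 100000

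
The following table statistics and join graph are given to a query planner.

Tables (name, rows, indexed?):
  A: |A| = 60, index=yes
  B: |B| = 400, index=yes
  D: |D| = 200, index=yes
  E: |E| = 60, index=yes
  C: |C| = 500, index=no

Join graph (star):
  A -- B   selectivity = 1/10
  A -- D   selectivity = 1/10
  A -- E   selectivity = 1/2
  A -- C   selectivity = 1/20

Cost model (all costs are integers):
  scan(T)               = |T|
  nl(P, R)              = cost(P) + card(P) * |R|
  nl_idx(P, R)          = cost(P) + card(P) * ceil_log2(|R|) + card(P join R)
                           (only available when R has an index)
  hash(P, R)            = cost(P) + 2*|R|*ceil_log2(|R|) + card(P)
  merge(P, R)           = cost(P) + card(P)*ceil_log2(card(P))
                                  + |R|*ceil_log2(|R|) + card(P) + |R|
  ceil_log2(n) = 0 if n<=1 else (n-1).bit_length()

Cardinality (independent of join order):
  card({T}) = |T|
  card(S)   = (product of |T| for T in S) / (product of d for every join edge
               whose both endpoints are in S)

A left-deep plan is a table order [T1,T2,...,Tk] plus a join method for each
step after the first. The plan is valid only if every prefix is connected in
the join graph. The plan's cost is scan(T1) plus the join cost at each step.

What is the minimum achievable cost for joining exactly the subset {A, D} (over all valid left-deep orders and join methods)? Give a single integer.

1120

Selinger DP over subsets of {A,D}:
  {A}: scan cost=60, card=60
  {D}: scan cost=200, card=200
  {AD}: card=1200; try (A,hash)→1120, (D,nl_idx)→1740, (D,merge)→2280, (A,merge)→2420, (A,nl_idx)→2600, (D,hash)→3320 …(+2); best=1120 via (A,hash)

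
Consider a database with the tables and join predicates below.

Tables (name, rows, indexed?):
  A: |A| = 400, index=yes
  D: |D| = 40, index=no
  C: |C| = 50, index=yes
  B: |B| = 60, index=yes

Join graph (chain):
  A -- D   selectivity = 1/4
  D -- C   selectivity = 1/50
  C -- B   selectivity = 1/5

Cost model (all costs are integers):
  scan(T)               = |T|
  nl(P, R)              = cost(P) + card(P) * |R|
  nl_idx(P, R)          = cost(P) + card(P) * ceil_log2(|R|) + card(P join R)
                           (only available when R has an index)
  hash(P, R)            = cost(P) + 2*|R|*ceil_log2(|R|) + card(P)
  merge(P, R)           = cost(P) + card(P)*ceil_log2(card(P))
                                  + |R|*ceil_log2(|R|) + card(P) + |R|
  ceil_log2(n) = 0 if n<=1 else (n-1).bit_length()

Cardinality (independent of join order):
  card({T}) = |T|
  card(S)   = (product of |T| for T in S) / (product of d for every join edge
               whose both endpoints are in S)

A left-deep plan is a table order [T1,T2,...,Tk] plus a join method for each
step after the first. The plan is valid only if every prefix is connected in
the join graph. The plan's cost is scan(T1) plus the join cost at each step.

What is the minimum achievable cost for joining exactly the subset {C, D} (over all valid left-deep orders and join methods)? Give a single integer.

320

Selinger DP over subsets of {C,D}:
  {D}: scan cost=40, card=40
  {C}: scan cost=50, card=50
  {CD}: card=40; try (C,nl_idx)→320, (D,hash)→580, (C,merge)→670, (D,merge)→680, (C,hash)→680, (C,nl)→2040 …(+1); best=320 via (C,nl_idx)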